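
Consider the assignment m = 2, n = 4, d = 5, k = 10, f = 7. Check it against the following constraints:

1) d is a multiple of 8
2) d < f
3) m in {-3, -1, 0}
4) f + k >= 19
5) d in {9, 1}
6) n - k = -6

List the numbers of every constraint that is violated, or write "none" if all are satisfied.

Constraints 1, 3, 4, and 5 do not hold.

1) 5 = 8*0 + 5, so 8 does not divide 5  fails
2) d = 5, f = 7; 5 < 7  holds
3) m = 2 is not in {-3, -1, 0}  fails
4) f + k = 7 + 10 = 17; 17 < 19, bound 19 not met  fails
5) d = 5 is not in {9, 1}  fails
6) n - k = 4 - 10 = -6  holds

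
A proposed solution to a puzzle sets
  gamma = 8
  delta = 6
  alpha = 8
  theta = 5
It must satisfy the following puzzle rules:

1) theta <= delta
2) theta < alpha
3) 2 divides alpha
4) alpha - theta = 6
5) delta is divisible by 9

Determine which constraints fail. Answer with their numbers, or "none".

Constraints 4, 5 are violated.

1) theta = 5, delta = 6; 5 ≤ 6  holds
2) theta = 5, alpha = 8; 5 < 8  holds
3) 8 / 2 = 4, so 2 divides 8  holds
4) alpha - theta = 8 - 5 = 3, not 6  fails
5) 6 = 9*0 + 6, so 9 does not divide 6  fails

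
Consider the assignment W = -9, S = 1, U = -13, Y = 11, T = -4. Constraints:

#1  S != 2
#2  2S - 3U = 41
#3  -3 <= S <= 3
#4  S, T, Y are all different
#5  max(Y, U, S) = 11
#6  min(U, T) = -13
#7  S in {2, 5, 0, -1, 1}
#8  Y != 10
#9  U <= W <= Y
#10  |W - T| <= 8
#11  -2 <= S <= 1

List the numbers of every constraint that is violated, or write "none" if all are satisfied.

#1 S = 1, and 1 ≠ 2  true
#2 2S - 3U = 2(1) - 3(-13) = 41  true
#3 S = 1 lies in [-3, 3]  true
#4 values 1, -4, 11 are pairwise distinct  true
#5 max(11, -13, 1) = 11  true
#6 min(-13, -4) = -13  true
#7 S = 1 is in {2, 5, 0, -1, 1}  true
#8 Y = 11, and 11 ≠ 10  true
#9 values -13 <= -9 <= 11  true
#10 |-9 - (-4)| = 5; 5 ≤ 8  true
#11 S = 1 lies in [-2, 1]  true

All constraints are satisfied.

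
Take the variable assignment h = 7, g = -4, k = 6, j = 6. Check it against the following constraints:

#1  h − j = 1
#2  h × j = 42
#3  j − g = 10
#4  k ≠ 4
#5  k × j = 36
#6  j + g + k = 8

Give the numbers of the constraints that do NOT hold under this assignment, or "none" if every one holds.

#1 h − j = 7 − 6 = 1  holds
#2 h × j = 7 × 6 = 42  holds
#3 j − g = 6 − (-4) = 10  holds
#4 k = 6, and 6 ≠ 4  holds
#5 k × j = 6 × 6 = 36  holds
#6 j + g + k = 6 + (-4) + 6 = 8  holds

All constraints are satisfied.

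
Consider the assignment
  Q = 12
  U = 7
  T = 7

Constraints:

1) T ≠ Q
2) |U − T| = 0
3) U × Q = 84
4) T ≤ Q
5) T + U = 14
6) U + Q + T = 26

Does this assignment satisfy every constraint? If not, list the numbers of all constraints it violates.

1) T = 7, Q = 12; distinct — OK.
2) |7 − 7| = 0 — OK.
3) U × Q = 7 × 12 = 84 — OK.
4) T = 7, Q = 12; 7 ≤ 12 — OK.
5) T + U = 7 + 7 = 14 — OK.
6) U + Q + T = 7 + 12 + 7 = 26 — OK.

None — every constraint holds.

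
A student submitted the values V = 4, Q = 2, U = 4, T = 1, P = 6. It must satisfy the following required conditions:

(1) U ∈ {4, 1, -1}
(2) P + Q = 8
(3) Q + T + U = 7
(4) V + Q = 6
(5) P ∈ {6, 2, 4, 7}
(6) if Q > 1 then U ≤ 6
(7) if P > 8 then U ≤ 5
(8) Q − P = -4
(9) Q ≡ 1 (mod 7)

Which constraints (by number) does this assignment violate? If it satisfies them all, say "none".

Constraint 9 is violated.

(1) U = 4 is in {4, 1, -1} — OK.
(2) P + Q = 6 + 2 = 8 — OK.
(3) Q + T + U = 2 + 1 + 4 = 7 — OK.
(4) V + Q = 4 + 2 = 6 — OK.
(5) P = 6 is in {6, 2, 4, 7} — OK.
(6) Q = 2 > 1, so we need U ≤ 6; U = 4 ≤ 6 — OK.
(7) P = 6, not > 8; antecedent false, conditional vacuously true — OK.
(8) Q − P = 2 − 6 = -4 — OK.
(9) 2 mod 7 = 2, not 1 — violated.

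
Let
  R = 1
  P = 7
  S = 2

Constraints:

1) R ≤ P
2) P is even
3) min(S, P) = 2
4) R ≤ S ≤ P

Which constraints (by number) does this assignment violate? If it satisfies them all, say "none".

Violated: 2.

1) R = 1, P = 7; 1 ≤ 7 — OK.
2) P = 7 is odd — violated.
3) min(2, 7) = 2 — OK.
4) values 1 ≤ 2 ≤ 7 — OK.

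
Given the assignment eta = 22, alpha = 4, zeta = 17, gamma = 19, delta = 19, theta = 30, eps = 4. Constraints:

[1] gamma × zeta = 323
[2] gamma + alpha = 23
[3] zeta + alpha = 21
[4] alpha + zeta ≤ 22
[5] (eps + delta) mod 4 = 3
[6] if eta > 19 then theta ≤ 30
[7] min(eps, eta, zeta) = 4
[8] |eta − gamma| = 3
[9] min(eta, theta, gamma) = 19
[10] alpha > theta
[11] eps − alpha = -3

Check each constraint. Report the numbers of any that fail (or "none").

[1] gamma × zeta = 19 × 17 = 323 — holds.
[2] gamma + alpha = 19 + 4 = 23 — holds.
[3] zeta + alpha = 17 + 4 = 21 — holds.
[4] alpha + zeta = 4 + 17 = 21; 21 ≤ 22 — holds.
[5] eps + delta = 23; 23 mod 4 = 3 — holds.
[6] eta = 22 > 19, so we need theta ≤ 30; theta = 30 ≤ 30 — holds.
[7] min(4, 22, 17) = 4 — holds.
[8] |22 − 19| = 3 — holds.
[9] min(22, 30, 19) = 19 — holds.
[10] alpha = 4, theta = 30; 4 ≤ 30 (want >) — fails.
[11] eps − alpha = 4 − 4 = 0, not -3 — fails.

Constraints 10 and 11 are violated.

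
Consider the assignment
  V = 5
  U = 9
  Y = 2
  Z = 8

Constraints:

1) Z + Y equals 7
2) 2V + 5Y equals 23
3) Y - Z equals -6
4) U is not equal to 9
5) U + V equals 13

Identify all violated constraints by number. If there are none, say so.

Constraints 1, 2, 4, and 5 are violated.

1) Z + Y = 8 + 2 = 10, not 7  FAIL
2) 2V + 5Y = 2(5) + 5(2) = 20, not 23  FAIL
3) Y - Z = 2 - 8 = -6  OK
4) U = 9, but 9 is required to differ  FAIL
5) U + V = 9 + 5 = 14, not 13  FAIL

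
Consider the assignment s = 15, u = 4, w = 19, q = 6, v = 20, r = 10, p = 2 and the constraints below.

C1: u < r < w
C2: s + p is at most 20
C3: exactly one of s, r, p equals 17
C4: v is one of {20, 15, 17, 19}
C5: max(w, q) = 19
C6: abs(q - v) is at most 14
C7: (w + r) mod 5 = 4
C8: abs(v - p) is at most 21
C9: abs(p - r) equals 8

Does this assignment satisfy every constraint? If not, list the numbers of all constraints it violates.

C1: values 4 < 10 < 19  ✓
C2: s + p = 15 + 2 = 17; 17 ≤ 20  ✓
C3: s=15, r=10, p=2; 0 of them equal 17, not exactly one  ✗
C4: v = 20 is in {20, 15, 17, 19}  ✓
C5: max(19, 6) = 19  ✓
C6: abs(6 - 20) = 14; 14 ≤ 14  ✓
C7: w + r = 29; 29 mod 5 = 4  ✓
C8: abs(20 - 2) = 18; 18 ≤ 21  ✓
C9: abs(2 - 10) = 8  ✓

No — constraint 3 is not satisfied.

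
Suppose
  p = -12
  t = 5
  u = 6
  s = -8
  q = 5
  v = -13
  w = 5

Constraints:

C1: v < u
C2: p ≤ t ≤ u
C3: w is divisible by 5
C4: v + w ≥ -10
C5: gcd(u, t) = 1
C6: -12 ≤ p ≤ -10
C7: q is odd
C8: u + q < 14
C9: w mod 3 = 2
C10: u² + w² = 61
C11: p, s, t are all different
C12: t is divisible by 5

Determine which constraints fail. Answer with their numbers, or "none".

C1: v = -13, u = 6; -13 < 6 — holds.
C2: values -12 ≤ 5 ≤ 6 — holds.
C3: 5 / 5 = 1, so 5 divides 5 — holds.
C4: v + w = -13 + 5 = -8; -8 ≥ -10 — holds.
C5: gcd(6, 5) = 1 — holds.
C6: p = -12 lies in [-12, -10] — holds.
C7: q = 5 is odd — holds.
C8: u + q = 6 + 5 = 11; 11 < 14 — holds.
C9: 5 mod 3 = 2 — holds.
C10: u² + w² = 6² + 5² = 36 + 25 = 61 — holds.
C11: values -12, -8, 5 are pairwise distinct — holds.
C12: 5 / 5 = 1, so 5 divides 5 — holds.

None — every constraint holds.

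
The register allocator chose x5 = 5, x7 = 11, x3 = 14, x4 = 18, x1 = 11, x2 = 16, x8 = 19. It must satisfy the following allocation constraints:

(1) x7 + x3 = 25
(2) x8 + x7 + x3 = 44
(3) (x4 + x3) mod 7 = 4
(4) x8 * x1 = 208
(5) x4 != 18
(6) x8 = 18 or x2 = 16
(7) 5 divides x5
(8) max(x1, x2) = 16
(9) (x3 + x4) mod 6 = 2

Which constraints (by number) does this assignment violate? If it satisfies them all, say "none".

(1) x7 + x3 = 11 + 14 = 25 — holds.
(2) x8 + x7 + x3 = 19 + 11 + 14 = 44 — holds.
(3) x4 + x3 = 32; 32 mod 7 = 4 — holds.
(4) x8 * x1 = 19 * 11 = 209, not 208 — fails.
(5) x4 = 18, but 18 is required to differ — fails.
(6) x8 = 19 ≠ 18, but x2 = 16 = 16 (second disjunct) — holds.
(7) 5 / 5 = 1, so 5 divides 5 — holds.
(8) max(11, 16) = 16 — holds.
(9) x3 + x4 = 32; 32 mod 6 = 2 — holds.

Constraints 4, 5 do not hold.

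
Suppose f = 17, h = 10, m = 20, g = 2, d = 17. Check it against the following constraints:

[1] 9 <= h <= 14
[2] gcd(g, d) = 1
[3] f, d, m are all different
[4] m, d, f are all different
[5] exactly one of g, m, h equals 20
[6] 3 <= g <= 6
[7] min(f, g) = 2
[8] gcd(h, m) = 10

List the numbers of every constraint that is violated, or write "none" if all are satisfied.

[1] h = 10 lies in [9, 14]  yes
[2] gcd(2, 17) = 1  yes
[3] f = d = 17, not all different  no
[4] d = f = 17, not all different  no
[5] g=2, m=20, h=10; 1 of them equals 20  yes
[6] g = 2 is outside [3, 6]  no
[7] min(17, 2) = 2  yes
[8] gcd(10, 20) = 10  yes

No — constraints 3, 4, and 6 are not satisfied.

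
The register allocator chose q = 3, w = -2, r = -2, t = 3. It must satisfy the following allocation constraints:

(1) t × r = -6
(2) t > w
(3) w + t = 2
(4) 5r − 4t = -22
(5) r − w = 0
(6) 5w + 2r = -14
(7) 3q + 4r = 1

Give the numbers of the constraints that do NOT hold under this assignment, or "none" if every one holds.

(1) t × r = 3 × (-2) = -6  yes
(2) t = 3, w = -2; 3 > -2  yes
(3) w + t = -2 + 3 = 1, not 2  no
(4) 5r − 4t = 5(-2) − 4(3) = -22  yes
(5) r − w = -2 − (-2) = 0  yes
(6) 5w + 2r = 5(-2) + 2(-2) = -14  yes
(7) 3q + 4r = 3(3) + 4(-2) = 1  yes

Constraint 3 is violated.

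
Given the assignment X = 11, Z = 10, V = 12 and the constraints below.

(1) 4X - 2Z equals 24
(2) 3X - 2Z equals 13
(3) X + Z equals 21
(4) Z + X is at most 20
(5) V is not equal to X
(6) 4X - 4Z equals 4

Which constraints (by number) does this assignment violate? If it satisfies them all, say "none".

The assignment fails constraint 4.

(1) 4X - 2Z = 4(11) - 2(10) = 24 — satisfied.
(2) 3X - 2Z = 3(11) - 2(10) = 13 — satisfied.
(3) X + Z = 11 + 10 = 21 — satisfied.
(4) Z + X = 10 + 11 = 21; 21 > 20, bound 20 not met — violated.
(5) V = 12, X = 11; distinct — satisfied.
(6) 4X - 4Z = 4(11) - 4(10) = 4 — satisfied.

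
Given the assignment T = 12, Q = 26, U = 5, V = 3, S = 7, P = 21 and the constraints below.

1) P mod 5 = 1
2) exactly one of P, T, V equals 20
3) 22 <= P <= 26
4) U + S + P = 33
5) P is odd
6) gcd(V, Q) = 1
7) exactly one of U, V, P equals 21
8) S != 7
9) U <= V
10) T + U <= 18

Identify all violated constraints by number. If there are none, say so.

The assignment fails constraints 2, 3, 8, and 9.

1) 21 mod 5 = 1 — satisfied.
2) P=21, T=12, V=3; 0 of them equal 20, not exactly one — violated.
3) P = 21 is outside [22, 26] — violated.
4) U + S + P = 5 + 7 + 21 = 33 — satisfied.
5) P = 21 is odd — satisfied.
6) gcd(3, 26) = 1 — satisfied.
7) U=5, V=3, P=21; 1 of them equals 21 — satisfied.
8) S = 7, but 7 is required to differ — violated.
9) U = 5, V = 3; 5 > 3 (want ≤) — violated.
10) T + U = 12 + 5 = 17; 17 ≤ 18 — satisfied.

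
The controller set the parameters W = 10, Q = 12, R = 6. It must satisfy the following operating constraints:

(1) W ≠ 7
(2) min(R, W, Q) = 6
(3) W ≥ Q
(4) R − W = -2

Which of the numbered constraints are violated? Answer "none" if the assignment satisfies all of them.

(1) W = 10, and 10 ≠ 7  holds
(2) min(6, 10, 12) = 6  holds
(3) W = 10, Q = 12; 10 < 12 (want ≥)  fails
(4) R − W = 6 − 10 = -4, not -2  fails

The assignment fails constraints 3, 4.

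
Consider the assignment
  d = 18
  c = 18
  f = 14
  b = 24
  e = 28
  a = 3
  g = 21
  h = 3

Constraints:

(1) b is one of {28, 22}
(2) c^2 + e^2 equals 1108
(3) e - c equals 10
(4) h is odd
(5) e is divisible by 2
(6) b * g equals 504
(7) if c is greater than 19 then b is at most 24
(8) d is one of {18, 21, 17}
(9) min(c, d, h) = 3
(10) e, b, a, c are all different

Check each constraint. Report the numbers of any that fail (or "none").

(1) b = 24 is not in {28, 22} — fails.
(2) c^2 + e^2 = 18^2 + 28^2 = 324 + 784 = 1108 — holds.
(3) e - c = 28 - 18 = 10 — holds.
(4) h = 3 is odd — holds.
(5) 28 / 2 = 14, so 2 divides 28 — holds.
(6) b * g = 24 * 21 = 504 — holds.
(7) c = 18, not > 19; antecedent false, conditional vacuously true — holds.
(8) d = 18 is in {18, 21, 17} — holds.
(9) min(18, 18, 3) = 3 — holds.
(10) values 28, 24, 3, 18 are pairwise distinct — holds.

Constraint 1 does not hold.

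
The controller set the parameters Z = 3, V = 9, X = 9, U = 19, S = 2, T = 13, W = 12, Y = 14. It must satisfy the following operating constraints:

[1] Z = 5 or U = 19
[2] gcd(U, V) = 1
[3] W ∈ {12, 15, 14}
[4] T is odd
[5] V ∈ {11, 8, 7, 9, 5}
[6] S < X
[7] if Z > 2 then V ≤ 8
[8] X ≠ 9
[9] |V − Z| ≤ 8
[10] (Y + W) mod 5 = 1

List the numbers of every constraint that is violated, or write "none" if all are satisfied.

No — constraints 7 and 8 are not satisfied.

[1] Z = 3 ≠ 5, but U = 19 = 19 (second disjunct) — OK.
[2] gcd(19, 9) = 1 — OK.
[3] W = 12 is in {12, 15, 14} — OK.
[4] T = 13 is odd — OK.
[5] V = 9 is in {11, 8, 7, 9, 5} — OK.
[6] S = 2, X = 9; 2 < 9 — OK.
[7] Z = 3 > 2, so we need V ≤ 8; but V = 9 > 8 — violated.
[8] X = 9, but 9 is required to differ — violated.
[9] |9 − 3| = 6; 6 ≤ 8 — OK.
[10] Y + W = 26; 26 mod 5 = 1 — OK.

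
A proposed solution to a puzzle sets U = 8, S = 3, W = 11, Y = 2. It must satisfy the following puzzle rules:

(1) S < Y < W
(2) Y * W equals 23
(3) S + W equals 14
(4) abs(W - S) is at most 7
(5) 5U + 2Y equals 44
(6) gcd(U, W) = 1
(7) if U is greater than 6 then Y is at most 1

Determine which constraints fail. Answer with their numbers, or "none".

The assignment fails constraints 1, 2, 4, 7.

(1) values 3, 2, 11; S = 3 is not < Y = 2 — violated.
(2) Y * W = 2 * 11 = 22, not 23 — violated.
(3) S + W = 3 + 11 = 14 — satisfied.
(4) abs(11 - 3) = 8; 8 > 7, exceeds bound 7 — violated.
(5) 5U + 2Y = 5(8) + 2(2) = 44 — satisfied.
(6) gcd(8, 11) = 1 — satisfied.
(7) U = 8 > 6, so we need Y ≤ 1; but Y = 2 > 1 — violated.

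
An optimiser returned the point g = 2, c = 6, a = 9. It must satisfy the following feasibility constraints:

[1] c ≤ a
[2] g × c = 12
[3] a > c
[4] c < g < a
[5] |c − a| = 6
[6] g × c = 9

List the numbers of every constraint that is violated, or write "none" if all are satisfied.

[1] c = 6, a = 9; 6 ≤ 9 — holds.
[2] g × c = 2 × 6 = 12 — holds.
[3] a = 9, c = 6; 9 > 6 — holds.
[4] values 6, 2, 9; c = 6 is not < g = 2 — does not hold.
[5] |6 − 9| = 3, not 6 — does not hold.
[6] g × c = 2 × 6 = 12, not 9 — does not hold.

The assignment fails constraints 4, 5, 6.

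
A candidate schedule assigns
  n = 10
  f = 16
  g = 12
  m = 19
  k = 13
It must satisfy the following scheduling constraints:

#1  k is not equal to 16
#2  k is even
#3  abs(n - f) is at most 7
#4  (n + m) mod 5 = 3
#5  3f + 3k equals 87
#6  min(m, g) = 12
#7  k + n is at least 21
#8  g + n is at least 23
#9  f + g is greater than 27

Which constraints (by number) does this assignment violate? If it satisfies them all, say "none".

Violated: 2, 4, 8.

#1 k = 13, and 13 ≠ 16  ✔
#2 k = 13 is odd  ✘
#3 abs(10 - 16) = 6; 6 ≤ 7  ✔
#4 n + m = 29; 29 mod 5 = 4, not 3  ✘
#5 3f + 3k = 3(16) + 3(13) = 87  ✔
#6 min(19, 12) = 12  ✔
#7 k + n = 13 + 10 = 23; 23 ≥ 21  ✔
#8 g + n = 12 + 10 = 22; 22 < 23, bound 23 not met  ✘
#9 f + g = 16 + 12 = 28; 28 > 27  ✔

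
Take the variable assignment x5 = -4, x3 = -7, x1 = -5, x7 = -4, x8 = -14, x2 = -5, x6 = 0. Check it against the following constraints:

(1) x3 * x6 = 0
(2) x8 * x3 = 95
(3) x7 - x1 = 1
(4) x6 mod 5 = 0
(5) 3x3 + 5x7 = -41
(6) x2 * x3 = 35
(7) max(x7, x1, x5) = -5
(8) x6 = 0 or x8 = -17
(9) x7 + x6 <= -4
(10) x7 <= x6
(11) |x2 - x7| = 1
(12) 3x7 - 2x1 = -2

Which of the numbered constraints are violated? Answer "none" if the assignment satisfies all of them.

Constraints 2 and 7 do not hold.

(1) x3 * x6 = -7 * 0 = 0  holds
(2) x8 * x3 = -14 * (-7) = 98, not 95  fails
(3) x7 - x1 = -4 - (-5) = 1  holds
(4) 0 mod 5 = 0  holds
(5) 3x3 + 5x7 = 3(-7) + 5(-4) = -41  holds
(6) x2 * x3 = -5 * (-7) = 35  holds
(7) max(-4, -5, -4) = -4, not -5  fails
(8) x6 = 0 = 0 (first disjunct)  holds
(9) x7 + x6 = -4 + 0 = -4; -4 ≤ -4  holds
(10) x7 = -4, x6 = 0; -4 ≤ 0  holds
(11) |-5 - (-4)| = 1  holds
(12) 3x7 - 2x1 = 3(-4) - 2(-5) = -2  holds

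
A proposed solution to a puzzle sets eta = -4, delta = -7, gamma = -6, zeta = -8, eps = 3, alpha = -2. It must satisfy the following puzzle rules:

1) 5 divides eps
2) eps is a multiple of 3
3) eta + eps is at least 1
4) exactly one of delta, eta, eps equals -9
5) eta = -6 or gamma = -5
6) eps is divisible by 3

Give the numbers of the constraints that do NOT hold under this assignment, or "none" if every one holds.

1) 3 = 5*0 + 3, so 5 does not divide 3  fails
2) 3 / 3 = 1, so 3 divides 3  holds
3) eta + eps = -4 + 3 = -1; -1 < 1, bound 1 not met  fails
4) delta=-7, eta=-4, eps=3; 0 of them equal -9, not exactly one  fails
5) eta = -4 ≠ -6 and gamma = -6 ≠ -5; both disjuncts false  fails
6) 3 / 3 = 1, so 3 divides 3  holds

Constraints 1, 3, 4, and 5 do not hold.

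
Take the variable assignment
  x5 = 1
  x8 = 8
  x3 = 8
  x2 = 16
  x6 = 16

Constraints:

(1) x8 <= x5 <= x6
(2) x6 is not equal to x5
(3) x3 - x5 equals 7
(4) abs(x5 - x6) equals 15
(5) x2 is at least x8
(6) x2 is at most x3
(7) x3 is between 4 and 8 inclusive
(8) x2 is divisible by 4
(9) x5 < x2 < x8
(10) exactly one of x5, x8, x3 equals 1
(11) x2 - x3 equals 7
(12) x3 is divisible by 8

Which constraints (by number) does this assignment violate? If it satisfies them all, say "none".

(1) values 8, 1, 16; x8 = 8 is not <= x5 = 1 — violated.
(2) x6 = 16, x5 = 1; distinct — satisfied.
(3) x3 - x5 = 8 - 1 = 7 — satisfied.
(4) abs(1 - 16) = 15 — satisfied.
(5) x2 = 16, x8 = 8; 16 ≥ 8 — satisfied.
(6) x2 = 16, x3 = 8; 16 > 8 (want ≤) — violated.
(7) x3 = 8 lies in [4, 8] — satisfied.
(8) 16 / 4 = 4, so 4 divides 16 — satisfied.
(9) values 1, 16, 8; x2 = 16 is not < x8 = 8 — violated.
(10) x5=1, x8=8, x3=8; 1 of them equals 1 — satisfied.
(11) x2 - x3 = 16 - 8 = 8, not 7 — violated.
(12) 8 / 8 = 1, so 8 divides 8 — satisfied.

No — constraints 1, 6, 9, 11 are not satisfied.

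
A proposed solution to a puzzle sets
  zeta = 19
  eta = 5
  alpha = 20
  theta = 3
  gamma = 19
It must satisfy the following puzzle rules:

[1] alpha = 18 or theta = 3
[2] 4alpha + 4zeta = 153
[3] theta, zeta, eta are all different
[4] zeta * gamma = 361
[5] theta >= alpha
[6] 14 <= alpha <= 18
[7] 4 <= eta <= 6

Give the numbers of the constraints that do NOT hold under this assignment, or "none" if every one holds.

Constraints 2, 5, and 6 are violated.

[1] alpha = 20 ≠ 18, but theta = 3 = 3 (second disjunct)  ✔
[2] 4alpha + 4zeta = 4(20) + 4(19) = 156, not 153  ✘
[3] values 3, 19, 5 are pairwise distinct  ✔
[4] zeta * gamma = 19 * 19 = 361  ✔
[5] theta = 3, alpha = 20; 3 < 20 (want ≥)  ✘
[6] alpha = 20 is outside [14, 18]  ✘
[7] eta = 5 lies in [4, 6]  ✔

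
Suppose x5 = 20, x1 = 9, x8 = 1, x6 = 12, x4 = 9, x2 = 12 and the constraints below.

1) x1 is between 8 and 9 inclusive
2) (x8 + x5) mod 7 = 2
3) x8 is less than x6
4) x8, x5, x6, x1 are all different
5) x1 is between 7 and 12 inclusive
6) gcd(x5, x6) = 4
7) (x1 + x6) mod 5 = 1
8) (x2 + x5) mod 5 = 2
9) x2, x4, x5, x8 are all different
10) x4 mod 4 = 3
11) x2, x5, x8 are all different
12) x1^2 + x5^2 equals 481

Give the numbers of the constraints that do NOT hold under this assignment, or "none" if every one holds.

1) x1 = 9 lies in [8, 9]  true
2) x8 + x5 = 21; 21 mod 7 = 0, not 2  false
3) x8 = 1, x6 = 12; 1 < 12  true
4) values 1, 20, 12, 9 are pairwise distinct  true
5) x1 = 9 lies in [7, 12]  true
6) gcd(20, 12) = 4  true
7) x1 + x6 = 21; 21 mod 5 = 1  true
8) x2 + x5 = 32; 32 mod 5 = 2  true
9) values 12, 9, 20, 1 are pairwise distinct  true
10) 9 mod 4 = 1, not 3  false
11) values 12, 20, 1 are pairwise distinct  true
12) x1^2 + x5^2 = 9^2 + 20^2 = 81 + 400 = 481  true

Constraints 2 and 10 do not hold.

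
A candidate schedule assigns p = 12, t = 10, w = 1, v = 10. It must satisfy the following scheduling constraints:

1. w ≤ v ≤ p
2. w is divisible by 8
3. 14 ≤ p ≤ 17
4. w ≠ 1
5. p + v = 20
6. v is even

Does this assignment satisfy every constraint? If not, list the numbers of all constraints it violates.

Constraints 2, 3, 4, and 5 do not hold.

1. values 1 ≤ 10 ≤ 12 — holds.
2. 1 = 8×0 + 1, so 8 does not divide 1 — does not hold.
3. p = 12 is outside [14, 17] — does not hold.
4. w = 1, but 1 is required to differ — does not hold.
5. p + v = 12 + 10 = 22, not 20 — does not hold.
6. v = 10 is even — holds.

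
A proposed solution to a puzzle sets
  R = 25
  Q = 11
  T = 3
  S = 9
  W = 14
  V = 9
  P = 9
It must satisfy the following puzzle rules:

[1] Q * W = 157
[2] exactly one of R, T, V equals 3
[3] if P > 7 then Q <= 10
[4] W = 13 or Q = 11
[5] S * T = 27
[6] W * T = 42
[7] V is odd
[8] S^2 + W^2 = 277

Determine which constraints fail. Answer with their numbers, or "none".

[1] Q * W = 11 * 14 = 154, not 157 — fails.
[2] R=25, T=3, V=9; 1 of them equals 3 — holds.
[3] P = 9 > 7, so we need Q ≤ 10; but Q = 11 > 10 — fails.
[4] W = 14 ≠ 13, but Q = 11 = 11 (second disjunct) — holds.
[5] S * T = 9 * 3 = 27 — holds.
[6] W * T = 14 * 3 = 42 — holds.
[7] V = 9 is odd — holds.
[8] S^2 + W^2 = 9^2 + 14^2 = 81 + 196 = 277 — holds.

The assignment fails constraints 1 and 3.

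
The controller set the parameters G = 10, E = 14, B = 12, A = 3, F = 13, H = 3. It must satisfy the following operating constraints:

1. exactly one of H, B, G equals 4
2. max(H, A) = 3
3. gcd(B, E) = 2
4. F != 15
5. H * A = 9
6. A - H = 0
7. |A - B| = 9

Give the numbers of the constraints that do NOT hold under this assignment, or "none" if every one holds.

No — constraint 1 is not satisfied.

1. H=3, B=12, G=10; 0 of them equal 4, not exactly one — fails.
2. max(3, 3) = 3 — holds.
3. gcd(12, 14) = 2 — holds.
4. F = 13, and 13 ≠ 15 — holds.
5. H * A = 3 * 3 = 9 — holds.
6. A - H = 3 - 3 = 0 — holds.
7. |3 - 12| = 9 — holds.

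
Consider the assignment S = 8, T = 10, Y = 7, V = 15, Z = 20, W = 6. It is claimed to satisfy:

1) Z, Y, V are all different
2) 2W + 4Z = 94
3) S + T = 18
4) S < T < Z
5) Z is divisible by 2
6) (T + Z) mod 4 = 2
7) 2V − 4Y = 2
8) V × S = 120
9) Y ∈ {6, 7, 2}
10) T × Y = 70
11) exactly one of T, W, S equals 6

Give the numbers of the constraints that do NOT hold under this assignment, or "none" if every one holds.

1) values 20, 7, 15 are pairwise distinct — holds.
2) 2W + 4Z = 2(6) + 4(20) = 92, not 94 — does not hold.
3) S + T = 8 + 10 = 18 — holds.
4) values 8 < 10 < 20 — holds.
5) 20 / 2 = 10, so 2 divides 20 — holds.
6) T + Z = 30; 30 mod 4 = 2 — holds.
7) 2V − 4Y = 2(15) − 4(7) = 2 — holds.
8) V × S = 15 × 8 = 120 — holds.
9) Y = 7 is in {6, 7, 2} — holds.
10) T × Y = 10 × 7 = 70 — holds.
11) T=10, W=6, S=8; 1 of them equals 6 — holds.

Constraint 2 is violated.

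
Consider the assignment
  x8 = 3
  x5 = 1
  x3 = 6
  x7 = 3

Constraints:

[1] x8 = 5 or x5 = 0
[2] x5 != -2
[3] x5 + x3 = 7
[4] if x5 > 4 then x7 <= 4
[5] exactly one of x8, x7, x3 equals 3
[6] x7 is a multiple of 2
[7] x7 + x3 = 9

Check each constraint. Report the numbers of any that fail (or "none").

No — constraints 1, 5, 6 are not satisfied.

[1] x8 = 3 ≠ 5 and x5 = 1 ≠ 0; both disjuncts false  ✘
[2] x5 = 1, and 1 ≠ -2  ✔
[3] x5 + x3 = 1 + 6 = 7  ✔
[4] x5 = 1, not > 4; antecedent false, conditional vacuously true  ✔
[5] x8=3, x7=3, x3=6; 2 of them equal 3, not exactly one  ✘
[6] 3 = 2*1 + 1, so 2 does not divide 3  ✘
[7] x7 + x3 = 3 + 6 = 9  ✔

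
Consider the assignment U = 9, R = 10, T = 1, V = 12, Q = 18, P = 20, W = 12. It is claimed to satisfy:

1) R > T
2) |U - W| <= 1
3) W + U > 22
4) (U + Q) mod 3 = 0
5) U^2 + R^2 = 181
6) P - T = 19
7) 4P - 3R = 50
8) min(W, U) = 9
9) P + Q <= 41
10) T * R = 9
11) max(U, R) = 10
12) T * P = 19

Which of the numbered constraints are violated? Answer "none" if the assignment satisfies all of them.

No — constraints 2, 3, 10, and 12 are not satisfied.

1) R = 10, T = 1; 10 > 1 — OK.
2) |9 - 12| = 3; 3 > 1, exceeds bound 1 — violated.
3) W + U = 12 + 9 = 21; 21 ≤ 22, bound 22 not met — violated.
4) U + Q = 27; 27 mod 3 = 0 — OK.
5) U^2 + R^2 = 9^2 + 10^2 = 81 + 100 = 181 — OK.
6) P - T = 20 - 1 = 19 — OK.
7) 4P - 3R = 4(20) - 3(10) = 50 — OK.
8) min(12, 9) = 9 — OK.
9) P + Q = 20 + 18 = 38; 38 ≤ 41 — OK.
10) T * R = 1 * 10 = 10, not 9 — violated.
11) max(9, 10) = 10 — OK.
12) T * P = 1 * 20 = 20, not 19 — violated.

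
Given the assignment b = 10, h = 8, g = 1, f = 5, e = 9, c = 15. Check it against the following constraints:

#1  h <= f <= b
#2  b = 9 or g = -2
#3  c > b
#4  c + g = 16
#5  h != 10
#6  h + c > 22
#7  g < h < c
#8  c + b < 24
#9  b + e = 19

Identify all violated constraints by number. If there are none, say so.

Constraints 1, 2, 8 are violated.

#1 values 8, 5, 10; h = 8 is not <= f = 5 — does not hold.
#2 b = 10 ≠ 9 and g = 1 ≠ -2; both disjuncts false — does not hold.
#3 c = 15, b = 10; 15 > 10 — holds.
#4 c + g = 15 + 1 = 16 — holds.
#5 h = 8, and 8 ≠ 10 — holds.
#6 h + c = 8 + 15 = 23; 23 > 22 — holds.
#7 values 1 < 8 < 15 — holds.
#8 c + b = 15 + 10 = 25; 25 ≥ 24, bound 24 not met — does not hold.
#9 b + e = 10 + 9 = 19 — holds.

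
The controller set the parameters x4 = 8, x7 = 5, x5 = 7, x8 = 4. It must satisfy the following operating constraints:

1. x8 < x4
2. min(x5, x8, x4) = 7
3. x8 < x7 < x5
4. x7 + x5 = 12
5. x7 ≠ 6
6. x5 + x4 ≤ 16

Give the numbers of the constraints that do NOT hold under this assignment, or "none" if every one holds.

No — constraint 2 is not satisfied.

1. x8 = 4, x4 = 8; 4 < 8 — holds.
2. min(7, 4, 8) = 4, not 7 — fails.
3. values 4 < 5 < 7 — holds.
4. x7 + x5 = 5 + 7 = 12 — holds.
5. x7 = 5, and 5 ≠ 6 — holds.
6. x5 + x4 = 7 + 8 = 15; 15 ≤ 16 — holds.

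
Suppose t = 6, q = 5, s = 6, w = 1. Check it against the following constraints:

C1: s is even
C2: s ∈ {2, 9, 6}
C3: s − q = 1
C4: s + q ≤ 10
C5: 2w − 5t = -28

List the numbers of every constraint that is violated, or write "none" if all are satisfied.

C1: s = 6 is even  ✓
C2: s = 6 is in {2, 9, 6}  ✓
C3: s − q = 6 − 5 = 1  ✓
C4: s + q = 6 + 5 = 11; 11 > 10, bound 10 not met  ✗
C5: 2w − 5t = 2(1) − 5(6) = -28  ✓

Violated: 4.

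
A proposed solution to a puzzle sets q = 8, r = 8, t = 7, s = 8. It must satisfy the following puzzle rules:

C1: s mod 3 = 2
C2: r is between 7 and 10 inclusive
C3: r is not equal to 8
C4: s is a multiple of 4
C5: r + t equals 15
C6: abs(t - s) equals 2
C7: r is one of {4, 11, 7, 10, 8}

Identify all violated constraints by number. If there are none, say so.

Constraints 3 and 6 do not hold.

C1: 8 mod 3 = 2 — holds.
C2: r = 8 lies in [7, 10] — holds.
C3: r = 8, but 8 is required to differ — fails.
C4: 8 / 4 = 2, so 4 divides 8 — holds.
C5: r + t = 8 + 7 = 15 — holds.
C6: abs(7 - 8) = 1, not 2 — fails.
C7: r = 8 is in {4, 11, 7, 10, 8} — holds.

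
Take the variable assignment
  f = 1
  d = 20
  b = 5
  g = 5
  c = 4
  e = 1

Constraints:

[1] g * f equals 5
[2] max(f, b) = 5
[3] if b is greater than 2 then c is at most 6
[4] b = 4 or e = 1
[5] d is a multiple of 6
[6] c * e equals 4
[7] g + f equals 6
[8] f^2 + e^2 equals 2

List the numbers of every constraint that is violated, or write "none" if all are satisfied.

[1] g * f = 5 * 1 = 5 — holds.
[2] max(1, 5) = 5 — holds.
[3] b = 5 > 2, so we need c ≤ 6; c = 4 ≤ 6 — holds.
[4] b = 5 ≠ 4, but e = 1 = 1 (second disjunct) — holds.
[5] 20 = 6*3 + 2, so 6 does not divide 20 — fails.
[6] c * e = 4 * 1 = 4 — holds.
[7] g + f = 5 + 1 = 6 — holds.
[8] f^2 + e^2 = 1^2 + 1^2 = 1 + 1 = 2 — holds.

No — constraint 5 is not satisfied.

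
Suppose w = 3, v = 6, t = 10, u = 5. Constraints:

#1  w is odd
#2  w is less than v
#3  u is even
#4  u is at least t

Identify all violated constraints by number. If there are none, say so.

#1 w = 3 is odd  ✔
#2 w = 3, v = 6; 3 < 6  ✔
#3 u = 5 is odd  ✘
#4 u = 5, t = 10; 5 < 10 (want ≥)  ✘

No — constraints 3, 4 are not satisfied.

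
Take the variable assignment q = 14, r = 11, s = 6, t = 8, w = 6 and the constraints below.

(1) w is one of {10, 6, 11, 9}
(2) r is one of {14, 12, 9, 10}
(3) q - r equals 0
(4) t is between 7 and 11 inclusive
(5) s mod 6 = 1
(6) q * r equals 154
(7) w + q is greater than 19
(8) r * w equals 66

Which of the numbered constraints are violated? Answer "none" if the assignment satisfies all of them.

(1) w = 6 is in {10, 6, 11, 9}  yes
(2) r = 11 is not in {14, 12, 9, 10}  no
(3) q - r = 14 - 11 = 3, not 0  no
(4) t = 8 lies in [7, 11]  yes
(5) 6 mod 6 = 0, not 1  no
(6) q * r = 14 * 11 = 154  yes
(7) w + q = 6 + 14 = 20; 20 > 19  yes
(8) r * w = 11 * 6 = 66  yes

Violated: 2, 3, and 5.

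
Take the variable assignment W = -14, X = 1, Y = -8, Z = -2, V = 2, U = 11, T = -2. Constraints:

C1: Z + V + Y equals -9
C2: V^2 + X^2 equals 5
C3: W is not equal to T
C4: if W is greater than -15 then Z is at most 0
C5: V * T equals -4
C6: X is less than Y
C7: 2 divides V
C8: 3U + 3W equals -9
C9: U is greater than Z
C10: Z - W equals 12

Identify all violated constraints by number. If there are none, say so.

C1: Z + V + Y = -2 + 2 + (-8) = -8, not -9  ✗
C2: V^2 + X^2 = 2^2 + 1^2 = 4 + 1 = 5  ✓
C3: W = -14, T = -2; distinct  ✓
C4: W = -14 > -15, so we need Z ≤ 0; Z = -2 ≤ 0  ✓
C5: V * T = 2 * (-2) = -4  ✓
C6: X = 1, Y = -8; 1 ≥ -8 (want <)  ✗
C7: 2 / 2 = 1, so 2 divides 2  ✓
C8: 3U + 3W = 3(11) + 3(-14) = -9  ✓
C9: U = 11, Z = -2; 11 > -2  ✓
C10: Z - W = -2 - (-14) = 12  ✓

Constraints 1 and 6 do not hold.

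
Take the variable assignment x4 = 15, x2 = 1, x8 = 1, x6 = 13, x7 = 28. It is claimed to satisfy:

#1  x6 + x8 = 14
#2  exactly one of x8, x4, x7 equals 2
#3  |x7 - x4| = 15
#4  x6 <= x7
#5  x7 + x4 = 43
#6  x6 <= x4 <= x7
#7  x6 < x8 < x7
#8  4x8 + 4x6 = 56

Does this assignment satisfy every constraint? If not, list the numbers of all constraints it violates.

#1 x6 + x8 = 13 + 1 = 14 — holds.
#2 x8=1, x4=15, x7=28; 0 of them equal 2, not exactly one — does not hold.
#3 |28 - 15| = 13, not 15 — does not hold.
#4 x6 = 13, x7 = 28; 13 ≤ 28 — holds.
#5 x7 + x4 = 28 + 15 = 43 — holds.
#6 values 13 <= 15 <= 28 — holds.
#7 values 13, 1, 28; x6 = 13 is not < x8 = 1 — does not hold.
#8 4x8 + 4x6 = 4(1) + 4(13) = 56 — holds.

Violated: 2, 3, 7.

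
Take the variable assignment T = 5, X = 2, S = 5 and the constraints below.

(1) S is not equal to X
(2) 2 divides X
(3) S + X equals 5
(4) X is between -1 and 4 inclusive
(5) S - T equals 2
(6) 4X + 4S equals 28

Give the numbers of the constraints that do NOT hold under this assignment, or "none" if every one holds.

(1) S = 5, X = 2; distinct — satisfied.
(2) 2 / 2 = 1, so 2 divides 2 — satisfied.
(3) S + X = 5 + 2 = 7, not 5 — violated.
(4) X = 2 lies in [-1, 4] — satisfied.
(5) S - T = 5 - 5 = 0, not 2 — violated.
(6) 4X + 4S = 4(2) + 4(5) = 28 — satisfied.

The assignment fails constraints 3 and 5.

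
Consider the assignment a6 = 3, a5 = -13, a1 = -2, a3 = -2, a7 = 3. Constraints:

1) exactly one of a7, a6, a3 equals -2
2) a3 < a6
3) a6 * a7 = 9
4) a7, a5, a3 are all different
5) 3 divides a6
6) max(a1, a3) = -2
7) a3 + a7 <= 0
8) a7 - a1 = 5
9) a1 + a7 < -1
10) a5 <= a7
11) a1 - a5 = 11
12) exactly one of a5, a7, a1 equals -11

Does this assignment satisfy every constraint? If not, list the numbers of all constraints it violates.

Constraints 7, 9, and 12 do not hold.

1) a7=3, a6=3, a3=-2; 1 of them equals -2 — holds.
2) a3 = -2, a6 = 3; -2 < 3 — holds.
3) a6 * a7 = 3 * 3 = 9 — holds.
4) values 3, -13, -2 are pairwise distinct — holds.
5) 3 / 3 = 1, so 3 divides 3 — holds.
6) max(-2, -2) = -2 — holds.
7) a3 + a7 = -2 + 3 = 1; 1 > 0, bound 0 not met — fails.
8) a7 - a1 = 3 - (-2) = 5 — holds.
9) a1 + a7 = -2 + 3 = 1; 1 ≥ -1, bound -1 not met — fails.
10) a5 = -13, a7 = 3; -13 ≤ 3 — holds.
11) a1 - a5 = -2 - (-13) = 11 — holds.
12) a5=-13, a7=3, a1=-2; 0 of them equal -11, not exactly one — fails.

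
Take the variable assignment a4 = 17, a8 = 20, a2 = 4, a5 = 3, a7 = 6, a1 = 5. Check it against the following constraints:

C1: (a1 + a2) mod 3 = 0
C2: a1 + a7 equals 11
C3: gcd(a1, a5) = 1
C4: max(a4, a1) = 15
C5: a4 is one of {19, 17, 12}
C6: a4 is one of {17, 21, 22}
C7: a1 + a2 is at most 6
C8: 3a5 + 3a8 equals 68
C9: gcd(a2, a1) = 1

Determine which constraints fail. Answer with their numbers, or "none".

The assignment fails constraints 4, 7, and 8.

C1: a1 + a2 = 9; 9 mod 3 = 0  ✓
C2: a1 + a7 = 5 + 6 = 11  ✓
C3: gcd(5, 3) = 1  ✓
C4: max(17, 5) = 17, not 15  ✗
C5: a4 = 17 is in {19, 17, 12}  ✓
C6: a4 = 17 is in {17, 21, 22}  ✓
C7: a1 + a2 = 5 + 4 = 9; 9 > 6, bound 6 not met  ✗
C8: 3a5 + 3a8 = 3(3) + 3(20) = 69, not 68  ✗
C9: gcd(4, 5) = 1  ✓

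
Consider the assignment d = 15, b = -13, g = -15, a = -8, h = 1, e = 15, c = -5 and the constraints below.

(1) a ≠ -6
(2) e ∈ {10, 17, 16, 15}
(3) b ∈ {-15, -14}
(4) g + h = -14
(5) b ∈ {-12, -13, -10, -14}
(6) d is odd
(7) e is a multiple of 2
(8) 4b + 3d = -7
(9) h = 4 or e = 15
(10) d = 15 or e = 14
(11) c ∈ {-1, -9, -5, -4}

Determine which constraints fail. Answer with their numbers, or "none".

(1) a = -8, and -8 ≠ -6 — holds.
(2) e = 15 is in {10, 17, 16, 15} — holds.
(3) b = -13 is not in {-15, -14} — does not hold.
(4) g + h = -15 + 1 = -14 — holds.
(5) b = -13 is in {-12, -13, -10, -14} — holds.
(6) d = 15 is odd — holds.
(7) 15 = 2×7 + 1, so 2 does not divide 15 — does not hold.
(8) 4b + 3d = 4(-13) + 3(15) = -7 — holds.
(9) h = 1 ≠ 4, but e = 15 = 15 (second disjunct) — holds.
(10) d = 15 = 15 (first disjunct) — holds.
(11) c = -5 is in {-1, -9, -5, -4} — holds.

The assignment fails constraints 3 and 7.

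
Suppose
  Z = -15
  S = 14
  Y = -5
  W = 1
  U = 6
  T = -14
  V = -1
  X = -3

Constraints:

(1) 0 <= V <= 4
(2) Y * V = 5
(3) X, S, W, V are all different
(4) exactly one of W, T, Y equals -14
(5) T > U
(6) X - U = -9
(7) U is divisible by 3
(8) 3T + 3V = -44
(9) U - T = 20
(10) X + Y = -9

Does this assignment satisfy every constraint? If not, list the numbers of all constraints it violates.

Constraints 1, 5, 8, 10 are violated.

(1) V = -1 is outside [0, 4] — violated.
(2) Y * V = -5 * (-1) = 5 — satisfied.
(3) values -3, 14, 1, -1 are pairwise distinct — satisfied.
(4) W=1, T=-14, Y=-5; 1 of them equals -14 — satisfied.
(5) T = -14, U = 6; -14 ≤ 6 (want >) — violated.
(6) X - U = -3 - 6 = -9 — satisfied.
(7) 6 / 3 = 2, so 3 divides 6 — satisfied.
(8) 3T + 3V = 3(-14) + 3(-1) = -45, not -44 — violated.
(9) U - T = 6 - (-14) = 20 — satisfied.
(10) X + Y = -3 + (-5) = -8, not -9 — violated.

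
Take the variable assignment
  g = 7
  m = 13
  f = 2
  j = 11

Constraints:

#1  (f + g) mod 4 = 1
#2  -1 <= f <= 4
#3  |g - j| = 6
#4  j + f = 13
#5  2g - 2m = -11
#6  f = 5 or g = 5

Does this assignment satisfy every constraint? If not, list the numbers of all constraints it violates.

#1 f + g = 9; 9 mod 4 = 1 — holds.
#2 f = 2 lies in [-1, 4] — holds.
#3 |7 - 11| = 4, not 6 — does not hold.
#4 j + f = 11 + 2 = 13 — holds.
#5 2g - 2m = 2(7) - 2(13) = -12, not -11 — does not hold.
#6 f = 2 ≠ 5 and g = 7 ≠ 5; both disjuncts false — does not hold.

Violated: 3, 5, and 6.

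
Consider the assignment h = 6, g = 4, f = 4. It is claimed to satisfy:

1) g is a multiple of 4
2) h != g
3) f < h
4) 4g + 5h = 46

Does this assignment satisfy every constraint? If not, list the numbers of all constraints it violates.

1) 4 / 4 = 1, so 4 divides 4 — satisfied.
2) h = 6, g = 4; distinct — satisfied.
3) f = 4, h = 6; 4 < 6 — satisfied.
4) 4g + 5h = 4(4) + 5(6) = 46 — satisfied.

The assignment satisfies every constraint.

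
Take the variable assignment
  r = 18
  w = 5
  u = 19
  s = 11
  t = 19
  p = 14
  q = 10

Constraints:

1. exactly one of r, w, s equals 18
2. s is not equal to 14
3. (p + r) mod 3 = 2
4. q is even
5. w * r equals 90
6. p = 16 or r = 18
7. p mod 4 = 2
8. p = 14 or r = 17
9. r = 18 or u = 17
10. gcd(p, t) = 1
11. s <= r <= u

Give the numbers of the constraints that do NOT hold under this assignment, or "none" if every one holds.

None — every constraint holds.

1. r=18, w=5, s=11; 1 of them equals 18  ✔
2. s = 11, and 11 ≠ 14  ✔
3. p + r = 32; 32 mod 3 = 2  ✔
4. q = 10 is even  ✔
5. w * r = 5 * 18 = 90  ✔
6. p = 14 ≠ 16, but r = 18 = 18 (second disjunct)  ✔
7. 14 mod 4 = 2  ✔
8. p = 14 = 14 (first disjunct)  ✔
9. r = 18 = 18 (first disjunct)  ✔
10. gcd(14, 19) = 1  ✔
11. values 11 <= 18 <= 19  ✔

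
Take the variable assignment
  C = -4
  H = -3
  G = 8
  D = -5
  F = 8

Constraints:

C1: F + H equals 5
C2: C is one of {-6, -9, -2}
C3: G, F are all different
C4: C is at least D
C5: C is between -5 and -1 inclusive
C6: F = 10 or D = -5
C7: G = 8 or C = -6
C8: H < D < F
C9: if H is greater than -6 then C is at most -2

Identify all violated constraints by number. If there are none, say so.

No — constraints 2, 3, 8 are not satisfied.

C1: F + H = 8 + (-3) = 5  ✔
C2: C = -4 is not in {-6, -9, -2}  ✘
C3: G = F = 8, not all different  ✘
C4: C = -4, D = -5; -4 ≥ -5  ✔
C5: C = -4 lies in [-5, -1]  ✔
C6: F = 8 ≠ 10, but D = -5 = -5 (second disjunct)  ✔
C7: G = 8 = 8 (first disjunct)  ✔
C8: values -3, -5, 8; H = -3 is not < D = -5  ✘
C9: H = -3 > -6, so we need C ≤ -2; C = -4 ≤ -2  ✔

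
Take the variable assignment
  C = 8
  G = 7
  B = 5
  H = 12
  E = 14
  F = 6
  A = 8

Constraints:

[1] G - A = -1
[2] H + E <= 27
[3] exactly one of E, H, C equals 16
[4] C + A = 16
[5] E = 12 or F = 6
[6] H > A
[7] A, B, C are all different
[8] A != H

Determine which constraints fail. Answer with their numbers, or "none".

Violated: 3, 7.

[1] G - A = 7 - 8 = -1 — OK.
[2] H + E = 12 + 14 = 26; 26 ≤ 27 — OK.
[3] E=14, H=12, C=8; 0 of them equal 16, not exactly one — violated.
[4] C + A = 8 + 8 = 16 — OK.
[5] E = 14 ≠ 12, but F = 6 = 6 (second disjunct) — OK.
[6] H = 12, A = 8; 12 > 8 — OK.
[7] A = C = 8, not all different — violated.
[8] A = 8, H = 12; distinct — OK.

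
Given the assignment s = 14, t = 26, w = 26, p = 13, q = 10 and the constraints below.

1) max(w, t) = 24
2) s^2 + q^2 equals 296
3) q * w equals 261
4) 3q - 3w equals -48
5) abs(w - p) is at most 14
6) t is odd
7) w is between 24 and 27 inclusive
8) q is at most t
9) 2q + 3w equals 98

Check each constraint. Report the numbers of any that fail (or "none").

Violated: 1, 3, 6.

1) max(26, 26) = 26, not 24 — does not hold.
2) s^2 + q^2 = 14^2 + 10^2 = 196 + 100 = 296 — holds.
3) q * w = 10 * 26 = 260, not 261 — does not hold.
4) 3q - 3w = 3(10) - 3(26) = -48 — holds.
5) abs(26 - 13) = 13; 13 ≤ 14 — holds.
6) t = 26 is even — does not hold.
7) w = 26 lies in [24, 27] — holds.
8) q = 10, t = 26; 10 ≤ 26 — holds.
9) 2q + 3w = 2(10) + 3(26) = 98 — holds.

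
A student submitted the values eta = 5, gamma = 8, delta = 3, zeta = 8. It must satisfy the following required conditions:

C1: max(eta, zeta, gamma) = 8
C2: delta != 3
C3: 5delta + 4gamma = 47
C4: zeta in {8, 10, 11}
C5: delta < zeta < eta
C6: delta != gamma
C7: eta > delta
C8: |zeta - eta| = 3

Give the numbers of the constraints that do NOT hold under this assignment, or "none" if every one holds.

No — constraints 2 and 5 are not satisfied.

C1: max(5, 8, 8) = 8 — holds.
C2: delta = 3, but 3 is required to differ — fails.
C3: 5delta + 4gamma = 5(3) + 4(8) = 47 — holds.
C4: zeta = 8 is in {8, 10, 11} — holds.
C5: values 3, 8, 5; zeta = 8 is not < eta = 5 — fails.
C6: delta = 3, gamma = 8; distinct — holds.
C7: eta = 5, delta = 3; 5 > 3 — holds.
C8: |8 - 5| = 3 — holds.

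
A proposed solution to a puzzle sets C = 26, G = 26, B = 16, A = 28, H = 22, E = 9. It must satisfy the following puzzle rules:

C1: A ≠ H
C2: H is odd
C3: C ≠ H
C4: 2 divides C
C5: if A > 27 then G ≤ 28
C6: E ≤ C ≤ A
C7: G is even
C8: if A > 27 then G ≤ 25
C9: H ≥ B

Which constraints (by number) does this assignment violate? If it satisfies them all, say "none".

C1: A = 28, H = 22; distinct — satisfied.
C2: H = 22 is even — violated.
C3: C = 26, H = 22; distinct — satisfied.
C4: 26 / 2 = 13, so 2 divides 26 — satisfied.
C5: A = 28 > 27, so we need G ≤ 28; G = 26 ≤ 28 — satisfied.
C6: values 9 ≤ 26 ≤ 28 — satisfied.
C7: G = 26 is even — satisfied.
C8: A = 28 > 27, so we need G ≤ 25; but G = 26 > 25 — violated.
C9: H = 22, B = 16; 22 ≥ 16 — satisfied.

No — constraints 2 and 8 are not satisfied.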